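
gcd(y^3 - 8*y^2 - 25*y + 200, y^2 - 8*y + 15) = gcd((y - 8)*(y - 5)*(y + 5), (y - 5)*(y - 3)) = y - 5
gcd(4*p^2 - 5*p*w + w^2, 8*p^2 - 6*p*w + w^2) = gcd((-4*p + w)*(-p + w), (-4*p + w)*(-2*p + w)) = 4*p - w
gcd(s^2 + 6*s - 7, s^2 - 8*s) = 1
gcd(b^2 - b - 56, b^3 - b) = 1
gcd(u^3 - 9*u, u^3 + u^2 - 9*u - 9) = u^2 - 9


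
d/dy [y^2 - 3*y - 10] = 2*y - 3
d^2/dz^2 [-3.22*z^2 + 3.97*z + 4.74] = -6.44000000000000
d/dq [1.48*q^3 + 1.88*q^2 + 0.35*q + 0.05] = 4.44*q^2 + 3.76*q + 0.35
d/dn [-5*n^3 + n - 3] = 1 - 15*n^2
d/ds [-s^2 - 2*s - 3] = -2*s - 2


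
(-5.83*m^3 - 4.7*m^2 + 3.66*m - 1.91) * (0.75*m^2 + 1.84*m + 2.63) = -4.3725*m^5 - 14.2522*m^4 - 21.2359*m^3 - 7.0591*m^2 + 6.1114*m - 5.0233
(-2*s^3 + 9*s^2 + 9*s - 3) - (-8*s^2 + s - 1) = -2*s^3 + 17*s^2 + 8*s - 2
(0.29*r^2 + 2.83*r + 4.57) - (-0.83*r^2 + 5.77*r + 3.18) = 1.12*r^2 - 2.94*r + 1.39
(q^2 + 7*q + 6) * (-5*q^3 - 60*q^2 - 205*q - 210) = -5*q^5 - 95*q^4 - 655*q^3 - 2005*q^2 - 2700*q - 1260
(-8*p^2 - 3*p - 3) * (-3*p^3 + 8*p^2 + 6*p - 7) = 24*p^5 - 55*p^4 - 63*p^3 + 14*p^2 + 3*p + 21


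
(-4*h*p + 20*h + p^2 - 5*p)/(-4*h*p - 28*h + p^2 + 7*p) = (p - 5)/(p + 7)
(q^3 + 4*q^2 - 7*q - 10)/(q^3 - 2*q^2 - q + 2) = (q + 5)/(q - 1)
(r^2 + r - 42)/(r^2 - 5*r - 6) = (r + 7)/(r + 1)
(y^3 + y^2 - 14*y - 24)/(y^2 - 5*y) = (y^3 + y^2 - 14*y - 24)/(y*(y - 5))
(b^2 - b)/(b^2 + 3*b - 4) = b/(b + 4)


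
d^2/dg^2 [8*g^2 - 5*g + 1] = 16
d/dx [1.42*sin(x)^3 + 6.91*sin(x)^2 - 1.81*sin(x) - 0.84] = (4.26*sin(x)^2 + 13.82*sin(x) - 1.81)*cos(x)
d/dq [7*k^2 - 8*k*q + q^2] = -8*k + 2*q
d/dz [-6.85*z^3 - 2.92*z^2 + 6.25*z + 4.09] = -20.55*z^2 - 5.84*z + 6.25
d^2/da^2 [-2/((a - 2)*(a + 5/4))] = 16*(-16*(a - 2)^2 - 4*(a - 2)*(4*a + 5) - (4*a + 5)^2)/((a - 2)^3*(4*a + 5)^3)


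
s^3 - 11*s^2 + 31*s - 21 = (s - 7)*(s - 3)*(s - 1)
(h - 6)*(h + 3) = h^2 - 3*h - 18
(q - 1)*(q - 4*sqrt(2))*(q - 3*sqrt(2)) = q^3 - 7*sqrt(2)*q^2 - q^2 + 7*sqrt(2)*q + 24*q - 24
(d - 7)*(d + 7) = d^2 - 49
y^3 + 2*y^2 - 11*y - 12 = (y - 3)*(y + 1)*(y + 4)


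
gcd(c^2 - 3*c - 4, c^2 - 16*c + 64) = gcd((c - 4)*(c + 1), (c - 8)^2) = 1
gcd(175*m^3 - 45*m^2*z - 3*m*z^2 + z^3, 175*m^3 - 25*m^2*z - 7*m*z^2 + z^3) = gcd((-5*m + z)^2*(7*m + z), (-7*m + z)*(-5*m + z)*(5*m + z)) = -5*m + z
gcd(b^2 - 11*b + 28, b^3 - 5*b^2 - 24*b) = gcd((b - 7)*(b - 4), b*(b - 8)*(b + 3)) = 1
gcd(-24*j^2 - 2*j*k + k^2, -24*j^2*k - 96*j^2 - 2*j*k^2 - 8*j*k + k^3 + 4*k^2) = 24*j^2 + 2*j*k - k^2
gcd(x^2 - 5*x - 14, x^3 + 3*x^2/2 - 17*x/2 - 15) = x + 2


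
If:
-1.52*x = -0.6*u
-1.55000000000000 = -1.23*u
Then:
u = 1.26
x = 0.50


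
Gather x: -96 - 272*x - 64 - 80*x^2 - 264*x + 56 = -80*x^2 - 536*x - 104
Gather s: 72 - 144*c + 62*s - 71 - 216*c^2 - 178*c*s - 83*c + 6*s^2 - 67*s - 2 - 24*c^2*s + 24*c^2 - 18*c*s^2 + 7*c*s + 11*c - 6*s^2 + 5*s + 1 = -192*c^2 - 18*c*s^2 - 216*c + s*(-24*c^2 - 171*c)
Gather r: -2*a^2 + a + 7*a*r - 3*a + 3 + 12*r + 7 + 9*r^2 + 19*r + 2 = -2*a^2 - 2*a + 9*r^2 + r*(7*a + 31) + 12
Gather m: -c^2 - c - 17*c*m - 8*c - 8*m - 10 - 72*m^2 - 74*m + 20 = -c^2 - 9*c - 72*m^2 + m*(-17*c - 82) + 10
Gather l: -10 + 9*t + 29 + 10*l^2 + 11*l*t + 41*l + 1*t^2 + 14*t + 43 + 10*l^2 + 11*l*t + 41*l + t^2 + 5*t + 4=20*l^2 + l*(22*t + 82) + 2*t^2 + 28*t + 66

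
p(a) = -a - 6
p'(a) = -1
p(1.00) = -7.00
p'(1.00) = -1.00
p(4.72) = -10.72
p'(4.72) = -1.00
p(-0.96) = -5.04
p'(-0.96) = -1.00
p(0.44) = -6.44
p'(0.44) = -1.00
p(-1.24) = -4.76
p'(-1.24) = -1.00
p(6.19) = -12.19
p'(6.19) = -1.00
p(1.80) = -7.80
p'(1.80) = -1.00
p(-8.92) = 2.92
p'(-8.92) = -1.00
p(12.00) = -18.00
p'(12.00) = -1.00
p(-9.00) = 3.00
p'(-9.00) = -1.00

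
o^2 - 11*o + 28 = (o - 7)*(o - 4)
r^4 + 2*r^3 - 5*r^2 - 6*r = r*(r - 2)*(r + 1)*(r + 3)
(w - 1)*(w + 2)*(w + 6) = w^3 + 7*w^2 + 4*w - 12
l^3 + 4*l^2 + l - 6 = (l - 1)*(l + 2)*(l + 3)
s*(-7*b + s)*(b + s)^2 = -7*b^3*s - 13*b^2*s^2 - 5*b*s^3 + s^4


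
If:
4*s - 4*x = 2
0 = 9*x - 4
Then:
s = 17/18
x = 4/9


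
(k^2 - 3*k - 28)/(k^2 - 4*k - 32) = (k - 7)/(k - 8)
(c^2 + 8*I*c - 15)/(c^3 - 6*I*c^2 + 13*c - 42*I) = (c + 5*I)/(c^2 - 9*I*c - 14)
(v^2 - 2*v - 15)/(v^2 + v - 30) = (v + 3)/(v + 6)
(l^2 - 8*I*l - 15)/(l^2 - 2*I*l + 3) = (l - 5*I)/(l + I)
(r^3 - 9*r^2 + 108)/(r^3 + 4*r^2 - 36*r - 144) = (r^2 - 3*r - 18)/(r^2 + 10*r + 24)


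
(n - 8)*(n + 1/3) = n^2 - 23*n/3 - 8/3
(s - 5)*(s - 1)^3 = s^4 - 8*s^3 + 18*s^2 - 16*s + 5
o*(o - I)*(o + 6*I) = o^3 + 5*I*o^2 + 6*o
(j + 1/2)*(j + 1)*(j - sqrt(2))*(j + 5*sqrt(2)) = j^4 + 3*j^3/2 + 4*sqrt(2)*j^3 - 19*j^2/2 + 6*sqrt(2)*j^2 - 15*j + 2*sqrt(2)*j - 5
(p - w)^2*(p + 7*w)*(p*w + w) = p^4*w + 5*p^3*w^2 + p^3*w - 13*p^2*w^3 + 5*p^2*w^2 + 7*p*w^4 - 13*p*w^3 + 7*w^4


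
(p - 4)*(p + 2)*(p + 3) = p^3 + p^2 - 14*p - 24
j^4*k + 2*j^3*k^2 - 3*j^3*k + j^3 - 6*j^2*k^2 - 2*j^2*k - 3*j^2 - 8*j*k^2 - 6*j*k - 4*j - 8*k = (j - 4)*(j + 1)*(j + 2*k)*(j*k + 1)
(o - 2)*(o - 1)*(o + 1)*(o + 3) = o^4 + o^3 - 7*o^2 - o + 6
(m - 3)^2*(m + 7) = m^3 + m^2 - 33*m + 63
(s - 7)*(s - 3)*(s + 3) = s^3 - 7*s^2 - 9*s + 63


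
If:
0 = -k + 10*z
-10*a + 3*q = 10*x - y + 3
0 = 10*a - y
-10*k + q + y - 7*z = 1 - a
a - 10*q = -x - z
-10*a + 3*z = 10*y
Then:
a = -300/1137359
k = -110000/1137359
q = -36341/1137359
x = -352110/1137359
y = -3000/1137359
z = -11000/1137359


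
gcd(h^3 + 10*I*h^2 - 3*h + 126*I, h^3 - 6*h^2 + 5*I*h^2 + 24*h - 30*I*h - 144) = h - 3*I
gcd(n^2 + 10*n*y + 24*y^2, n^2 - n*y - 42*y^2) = n + 6*y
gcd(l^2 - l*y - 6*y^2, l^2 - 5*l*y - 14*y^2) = l + 2*y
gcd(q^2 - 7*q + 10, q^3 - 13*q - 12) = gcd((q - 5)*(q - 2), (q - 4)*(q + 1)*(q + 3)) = 1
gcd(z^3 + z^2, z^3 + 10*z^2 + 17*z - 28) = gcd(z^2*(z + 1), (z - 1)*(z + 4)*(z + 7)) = 1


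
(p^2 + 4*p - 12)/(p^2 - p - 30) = (-p^2 - 4*p + 12)/(-p^2 + p + 30)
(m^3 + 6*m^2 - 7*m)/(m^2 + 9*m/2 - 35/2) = 2*m*(m - 1)/(2*m - 5)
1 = 1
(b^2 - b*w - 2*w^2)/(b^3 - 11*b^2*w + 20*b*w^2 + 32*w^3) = (b - 2*w)/(b^2 - 12*b*w + 32*w^2)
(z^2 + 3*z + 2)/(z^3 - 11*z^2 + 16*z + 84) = (z + 1)/(z^2 - 13*z + 42)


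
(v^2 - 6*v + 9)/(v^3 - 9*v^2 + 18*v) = (v - 3)/(v*(v - 6))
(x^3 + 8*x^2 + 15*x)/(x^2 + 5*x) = x + 3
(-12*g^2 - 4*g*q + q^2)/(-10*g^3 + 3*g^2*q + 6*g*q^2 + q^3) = (-6*g + q)/(-5*g^2 + 4*g*q + q^2)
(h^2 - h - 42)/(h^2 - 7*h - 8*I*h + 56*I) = (h + 6)/(h - 8*I)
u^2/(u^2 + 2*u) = u/(u + 2)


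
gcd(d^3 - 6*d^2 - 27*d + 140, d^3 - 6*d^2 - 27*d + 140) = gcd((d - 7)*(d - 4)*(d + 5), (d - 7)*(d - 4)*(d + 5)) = d^3 - 6*d^2 - 27*d + 140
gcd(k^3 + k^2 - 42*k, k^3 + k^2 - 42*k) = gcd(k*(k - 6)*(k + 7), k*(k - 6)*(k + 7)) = k^3 + k^2 - 42*k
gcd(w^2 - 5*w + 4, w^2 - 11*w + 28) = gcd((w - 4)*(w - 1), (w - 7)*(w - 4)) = w - 4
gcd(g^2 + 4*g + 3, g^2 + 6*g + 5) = g + 1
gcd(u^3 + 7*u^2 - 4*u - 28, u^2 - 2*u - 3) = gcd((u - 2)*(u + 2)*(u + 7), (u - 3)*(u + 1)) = 1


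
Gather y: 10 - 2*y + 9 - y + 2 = 21 - 3*y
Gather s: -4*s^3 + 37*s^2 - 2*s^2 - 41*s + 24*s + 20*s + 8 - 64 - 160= -4*s^3 + 35*s^2 + 3*s - 216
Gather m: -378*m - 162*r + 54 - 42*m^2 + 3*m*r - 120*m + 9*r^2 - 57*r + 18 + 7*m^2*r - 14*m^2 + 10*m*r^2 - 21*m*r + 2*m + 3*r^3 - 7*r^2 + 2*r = m^2*(7*r - 56) + m*(10*r^2 - 18*r - 496) + 3*r^3 + 2*r^2 - 217*r + 72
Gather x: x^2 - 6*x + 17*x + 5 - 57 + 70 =x^2 + 11*x + 18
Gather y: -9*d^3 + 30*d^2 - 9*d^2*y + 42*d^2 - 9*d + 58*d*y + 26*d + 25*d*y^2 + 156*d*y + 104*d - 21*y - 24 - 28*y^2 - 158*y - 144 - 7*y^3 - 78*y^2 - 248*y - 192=-9*d^3 + 72*d^2 + 121*d - 7*y^3 + y^2*(25*d - 106) + y*(-9*d^2 + 214*d - 427) - 360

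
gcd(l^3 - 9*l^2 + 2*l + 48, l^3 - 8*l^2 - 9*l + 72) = l^2 - 11*l + 24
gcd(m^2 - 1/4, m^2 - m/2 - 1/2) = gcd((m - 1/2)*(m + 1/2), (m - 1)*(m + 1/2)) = m + 1/2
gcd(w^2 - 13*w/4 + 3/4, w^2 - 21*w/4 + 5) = 1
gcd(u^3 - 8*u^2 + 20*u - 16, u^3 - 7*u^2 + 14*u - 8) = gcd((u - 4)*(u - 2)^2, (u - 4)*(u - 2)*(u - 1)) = u^2 - 6*u + 8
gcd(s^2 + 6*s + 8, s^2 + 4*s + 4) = s + 2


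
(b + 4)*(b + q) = b^2 + b*q + 4*b + 4*q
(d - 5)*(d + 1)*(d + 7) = d^3 + 3*d^2 - 33*d - 35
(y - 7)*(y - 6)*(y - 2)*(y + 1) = y^4 - 14*y^3 + 53*y^2 - 16*y - 84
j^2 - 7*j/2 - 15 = (j - 6)*(j + 5/2)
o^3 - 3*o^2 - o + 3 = (o - 3)*(o - 1)*(o + 1)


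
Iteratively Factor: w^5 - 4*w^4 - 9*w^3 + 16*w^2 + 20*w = (w)*(w^4 - 4*w^3 - 9*w^2 + 16*w + 20) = w*(w + 2)*(w^3 - 6*w^2 + 3*w + 10) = w*(w + 1)*(w + 2)*(w^2 - 7*w + 10) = w*(w - 5)*(w + 1)*(w + 2)*(w - 2)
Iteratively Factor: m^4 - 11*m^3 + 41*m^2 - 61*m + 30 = (m - 5)*(m^3 - 6*m^2 + 11*m - 6) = (m - 5)*(m - 1)*(m^2 - 5*m + 6) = (m - 5)*(m - 2)*(m - 1)*(m - 3)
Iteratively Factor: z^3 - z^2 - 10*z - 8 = (z - 4)*(z^2 + 3*z + 2) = (z - 4)*(z + 1)*(z + 2)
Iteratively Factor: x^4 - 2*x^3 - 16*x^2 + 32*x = (x + 4)*(x^3 - 6*x^2 + 8*x) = x*(x + 4)*(x^2 - 6*x + 8) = x*(x - 4)*(x + 4)*(x - 2)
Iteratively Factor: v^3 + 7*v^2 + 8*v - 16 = (v - 1)*(v^2 + 8*v + 16) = (v - 1)*(v + 4)*(v + 4)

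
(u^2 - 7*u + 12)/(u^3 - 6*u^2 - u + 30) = (u - 4)/(u^2 - 3*u - 10)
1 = 1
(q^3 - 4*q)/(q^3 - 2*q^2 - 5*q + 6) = q*(q - 2)/(q^2 - 4*q + 3)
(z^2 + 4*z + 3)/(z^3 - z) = (z + 3)/(z*(z - 1))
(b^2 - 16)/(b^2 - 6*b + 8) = (b + 4)/(b - 2)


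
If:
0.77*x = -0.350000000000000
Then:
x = -0.45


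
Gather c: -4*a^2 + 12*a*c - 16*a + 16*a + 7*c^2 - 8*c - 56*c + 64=-4*a^2 + 7*c^2 + c*(12*a - 64) + 64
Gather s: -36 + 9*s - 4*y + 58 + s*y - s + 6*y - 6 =s*(y + 8) + 2*y + 16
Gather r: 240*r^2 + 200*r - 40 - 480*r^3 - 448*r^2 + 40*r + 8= -480*r^3 - 208*r^2 + 240*r - 32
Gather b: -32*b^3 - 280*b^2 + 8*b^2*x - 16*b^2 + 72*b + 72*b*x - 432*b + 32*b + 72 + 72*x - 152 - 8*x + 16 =-32*b^3 + b^2*(8*x - 296) + b*(72*x - 328) + 64*x - 64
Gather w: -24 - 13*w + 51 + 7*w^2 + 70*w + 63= 7*w^2 + 57*w + 90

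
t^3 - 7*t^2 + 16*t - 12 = (t - 3)*(t - 2)^2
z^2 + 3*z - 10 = (z - 2)*(z + 5)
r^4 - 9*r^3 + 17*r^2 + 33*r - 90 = (r - 5)*(r - 3)^2*(r + 2)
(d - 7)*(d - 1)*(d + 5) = d^3 - 3*d^2 - 33*d + 35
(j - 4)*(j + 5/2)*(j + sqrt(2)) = j^3 - 3*j^2/2 + sqrt(2)*j^2 - 10*j - 3*sqrt(2)*j/2 - 10*sqrt(2)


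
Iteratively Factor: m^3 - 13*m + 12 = (m + 4)*(m^2 - 4*m + 3) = (m - 3)*(m + 4)*(m - 1)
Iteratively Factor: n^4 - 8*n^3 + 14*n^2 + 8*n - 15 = (n - 5)*(n^3 - 3*n^2 - n + 3) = (n - 5)*(n - 1)*(n^2 - 2*n - 3) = (n - 5)*(n - 3)*(n - 1)*(n + 1)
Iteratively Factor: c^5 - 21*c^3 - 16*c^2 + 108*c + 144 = (c - 3)*(c^4 + 3*c^3 - 12*c^2 - 52*c - 48) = (c - 3)*(c + 3)*(c^3 - 12*c - 16) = (c - 4)*(c - 3)*(c + 3)*(c^2 + 4*c + 4) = (c - 4)*(c - 3)*(c + 2)*(c + 3)*(c + 2)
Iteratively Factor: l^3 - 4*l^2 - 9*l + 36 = (l - 4)*(l^2 - 9) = (l - 4)*(l + 3)*(l - 3)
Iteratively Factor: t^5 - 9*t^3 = (t - 3)*(t^4 + 3*t^3) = t*(t - 3)*(t^3 + 3*t^2) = t^2*(t - 3)*(t^2 + 3*t) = t^3*(t - 3)*(t + 3)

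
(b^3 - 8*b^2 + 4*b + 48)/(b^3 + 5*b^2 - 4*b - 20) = (b^2 - 10*b + 24)/(b^2 + 3*b - 10)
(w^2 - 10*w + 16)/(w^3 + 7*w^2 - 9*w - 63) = (w^2 - 10*w + 16)/(w^3 + 7*w^2 - 9*w - 63)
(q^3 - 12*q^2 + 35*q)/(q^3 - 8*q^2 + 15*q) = (q - 7)/(q - 3)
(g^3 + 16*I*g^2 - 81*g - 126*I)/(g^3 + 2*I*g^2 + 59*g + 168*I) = (g + 6*I)/(g - 8*I)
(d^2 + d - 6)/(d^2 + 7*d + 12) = (d - 2)/(d + 4)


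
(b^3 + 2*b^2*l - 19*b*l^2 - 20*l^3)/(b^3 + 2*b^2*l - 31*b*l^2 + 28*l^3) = (b^2 + 6*b*l + 5*l^2)/(b^2 + 6*b*l - 7*l^2)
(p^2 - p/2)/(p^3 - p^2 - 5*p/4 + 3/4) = 2*p/(2*p^2 - p - 3)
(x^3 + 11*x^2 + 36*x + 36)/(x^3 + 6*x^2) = 1 + 5/x + 6/x^2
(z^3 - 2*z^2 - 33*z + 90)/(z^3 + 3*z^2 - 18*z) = (z - 5)/z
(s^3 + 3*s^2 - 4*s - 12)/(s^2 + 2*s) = s + 1 - 6/s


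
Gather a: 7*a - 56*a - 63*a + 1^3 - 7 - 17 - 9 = -112*a - 32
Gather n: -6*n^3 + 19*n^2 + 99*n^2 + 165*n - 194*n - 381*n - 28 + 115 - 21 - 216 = -6*n^3 + 118*n^2 - 410*n - 150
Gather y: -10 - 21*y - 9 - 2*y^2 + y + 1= -2*y^2 - 20*y - 18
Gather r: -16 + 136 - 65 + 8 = 63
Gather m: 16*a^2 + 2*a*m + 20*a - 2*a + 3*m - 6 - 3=16*a^2 + 18*a + m*(2*a + 3) - 9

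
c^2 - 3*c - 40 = (c - 8)*(c + 5)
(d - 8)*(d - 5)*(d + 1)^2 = d^4 - 11*d^3 + 15*d^2 + 67*d + 40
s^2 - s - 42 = (s - 7)*(s + 6)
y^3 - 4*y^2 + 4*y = y*(y - 2)^2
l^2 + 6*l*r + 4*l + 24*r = (l + 4)*(l + 6*r)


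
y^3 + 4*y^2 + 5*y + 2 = (y + 1)^2*(y + 2)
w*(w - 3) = w^2 - 3*w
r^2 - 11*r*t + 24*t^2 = (r - 8*t)*(r - 3*t)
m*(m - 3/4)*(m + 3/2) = m^3 + 3*m^2/4 - 9*m/8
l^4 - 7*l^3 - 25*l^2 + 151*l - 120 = (l - 8)*(l - 3)*(l - 1)*(l + 5)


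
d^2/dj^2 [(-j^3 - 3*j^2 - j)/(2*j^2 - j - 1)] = 2*(-13*j^3 - 21*j^2 - 9*j - 2)/(8*j^6 - 12*j^5 - 6*j^4 + 11*j^3 + 3*j^2 - 3*j - 1)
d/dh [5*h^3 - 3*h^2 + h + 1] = 15*h^2 - 6*h + 1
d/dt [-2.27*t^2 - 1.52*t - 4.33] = -4.54*t - 1.52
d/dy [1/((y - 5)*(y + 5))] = -2*y/(y^4 - 50*y^2 + 625)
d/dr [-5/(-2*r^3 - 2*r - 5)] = 10*(-3*r^2 - 1)/(2*r^3 + 2*r + 5)^2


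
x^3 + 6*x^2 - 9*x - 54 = (x - 3)*(x + 3)*(x + 6)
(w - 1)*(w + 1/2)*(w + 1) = w^3 + w^2/2 - w - 1/2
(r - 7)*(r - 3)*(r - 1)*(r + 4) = r^4 - 7*r^3 - 13*r^2 + 103*r - 84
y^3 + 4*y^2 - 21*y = y*(y - 3)*(y + 7)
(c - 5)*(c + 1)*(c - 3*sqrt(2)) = c^3 - 3*sqrt(2)*c^2 - 4*c^2 - 5*c + 12*sqrt(2)*c + 15*sqrt(2)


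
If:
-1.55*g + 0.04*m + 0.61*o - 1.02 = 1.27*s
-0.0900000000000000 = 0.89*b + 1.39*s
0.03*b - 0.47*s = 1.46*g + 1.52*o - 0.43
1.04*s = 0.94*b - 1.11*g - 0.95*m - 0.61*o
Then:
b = -1.56179775280899*s - 0.101123595505618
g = -0.729518526207816*s - 0.398458611525144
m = -2.01930836036006*s - 0.0606112891410974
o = 0.360686260315225*s + 0.66362885852733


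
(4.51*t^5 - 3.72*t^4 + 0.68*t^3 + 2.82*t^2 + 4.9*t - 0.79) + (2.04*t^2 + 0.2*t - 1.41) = 4.51*t^5 - 3.72*t^4 + 0.68*t^3 + 4.86*t^2 + 5.1*t - 2.2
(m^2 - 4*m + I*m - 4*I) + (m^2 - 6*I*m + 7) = 2*m^2 - 4*m - 5*I*m + 7 - 4*I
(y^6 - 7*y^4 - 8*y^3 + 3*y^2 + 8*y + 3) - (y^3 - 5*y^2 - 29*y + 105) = y^6 - 7*y^4 - 9*y^3 + 8*y^2 + 37*y - 102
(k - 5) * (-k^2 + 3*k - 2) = -k^3 + 8*k^2 - 17*k + 10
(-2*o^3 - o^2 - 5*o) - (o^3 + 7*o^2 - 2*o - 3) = -3*o^3 - 8*o^2 - 3*o + 3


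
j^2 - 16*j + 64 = (j - 8)^2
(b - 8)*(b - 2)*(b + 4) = b^3 - 6*b^2 - 24*b + 64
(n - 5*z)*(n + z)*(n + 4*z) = n^3 - 21*n*z^2 - 20*z^3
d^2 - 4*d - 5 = (d - 5)*(d + 1)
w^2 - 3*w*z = w*(w - 3*z)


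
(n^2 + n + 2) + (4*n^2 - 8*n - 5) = 5*n^2 - 7*n - 3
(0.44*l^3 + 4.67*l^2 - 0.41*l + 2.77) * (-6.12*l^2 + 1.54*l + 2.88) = -2.6928*l^5 - 27.9028*l^4 + 10.9682*l^3 - 4.1342*l^2 + 3.085*l + 7.9776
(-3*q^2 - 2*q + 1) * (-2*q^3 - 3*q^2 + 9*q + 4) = 6*q^5 + 13*q^4 - 23*q^3 - 33*q^2 + q + 4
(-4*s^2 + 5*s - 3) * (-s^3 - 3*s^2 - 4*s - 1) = 4*s^5 + 7*s^4 + 4*s^3 - 7*s^2 + 7*s + 3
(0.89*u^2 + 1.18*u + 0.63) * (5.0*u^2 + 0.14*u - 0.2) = 4.45*u^4 + 6.0246*u^3 + 3.1372*u^2 - 0.1478*u - 0.126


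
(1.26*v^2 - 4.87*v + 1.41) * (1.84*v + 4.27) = 2.3184*v^3 - 3.5806*v^2 - 18.2005*v + 6.0207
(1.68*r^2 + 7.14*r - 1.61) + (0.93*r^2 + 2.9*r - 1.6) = 2.61*r^2 + 10.04*r - 3.21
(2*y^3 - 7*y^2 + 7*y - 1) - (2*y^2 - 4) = 2*y^3 - 9*y^2 + 7*y + 3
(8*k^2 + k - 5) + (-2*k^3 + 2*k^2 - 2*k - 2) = -2*k^3 + 10*k^2 - k - 7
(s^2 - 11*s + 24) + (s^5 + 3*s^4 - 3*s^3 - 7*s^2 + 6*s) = s^5 + 3*s^4 - 3*s^3 - 6*s^2 - 5*s + 24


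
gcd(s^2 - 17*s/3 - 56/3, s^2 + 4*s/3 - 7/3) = s + 7/3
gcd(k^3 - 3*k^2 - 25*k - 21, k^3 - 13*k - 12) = k^2 + 4*k + 3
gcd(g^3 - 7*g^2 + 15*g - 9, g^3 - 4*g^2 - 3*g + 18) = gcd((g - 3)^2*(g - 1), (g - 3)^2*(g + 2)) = g^2 - 6*g + 9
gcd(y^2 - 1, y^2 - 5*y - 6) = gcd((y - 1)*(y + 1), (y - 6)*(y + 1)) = y + 1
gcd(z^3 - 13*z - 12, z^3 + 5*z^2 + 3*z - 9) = z + 3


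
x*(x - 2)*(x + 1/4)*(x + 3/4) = x^4 - x^3 - 29*x^2/16 - 3*x/8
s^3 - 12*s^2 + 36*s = s*(s - 6)^2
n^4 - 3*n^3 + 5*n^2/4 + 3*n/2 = n*(n - 2)*(n - 3/2)*(n + 1/2)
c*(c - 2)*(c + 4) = c^3 + 2*c^2 - 8*c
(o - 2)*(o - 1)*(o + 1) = o^3 - 2*o^2 - o + 2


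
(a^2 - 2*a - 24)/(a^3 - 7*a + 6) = (a^2 - 2*a - 24)/(a^3 - 7*a + 6)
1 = 1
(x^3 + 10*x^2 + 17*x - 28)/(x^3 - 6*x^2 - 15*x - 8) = (-x^3 - 10*x^2 - 17*x + 28)/(-x^3 + 6*x^2 + 15*x + 8)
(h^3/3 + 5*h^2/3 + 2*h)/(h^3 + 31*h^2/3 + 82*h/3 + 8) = h*(h^2 + 5*h + 6)/(3*h^3 + 31*h^2 + 82*h + 24)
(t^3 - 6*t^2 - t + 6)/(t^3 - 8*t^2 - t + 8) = (t - 6)/(t - 8)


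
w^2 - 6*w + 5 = (w - 5)*(w - 1)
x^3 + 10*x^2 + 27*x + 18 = (x + 1)*(x + 3)*(x + 6)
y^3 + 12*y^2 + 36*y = y*(y + 6)^2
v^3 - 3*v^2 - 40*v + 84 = (v - 7)*(v - 2)*(v + 6)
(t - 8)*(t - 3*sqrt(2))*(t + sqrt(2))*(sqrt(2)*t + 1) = sqrt(2)*t^4 - 8*sqrt(2)*t^3 - 3*t^3 - 8*sqrt(2)*t^2 + 24*t^2 - 6*t + 64*sqrt(2)*t + 48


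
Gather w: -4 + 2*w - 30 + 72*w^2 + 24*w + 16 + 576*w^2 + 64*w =648*w^2 + 90*w - 18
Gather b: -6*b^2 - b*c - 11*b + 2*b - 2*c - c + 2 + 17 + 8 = -6*b^2 + b*(-c - 9) - 3*c + 27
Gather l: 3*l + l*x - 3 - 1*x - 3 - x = l*(x + 3) - 2*x - 6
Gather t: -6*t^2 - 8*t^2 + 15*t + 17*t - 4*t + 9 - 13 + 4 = -14*t^2 + 28*t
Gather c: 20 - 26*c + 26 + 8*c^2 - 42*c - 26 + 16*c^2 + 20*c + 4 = 24*c^2 - 48*c + 24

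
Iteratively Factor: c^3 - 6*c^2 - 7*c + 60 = (c - 5)*(c^2 - c - 12) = (c - 5)*(c - 4)*(c + 3)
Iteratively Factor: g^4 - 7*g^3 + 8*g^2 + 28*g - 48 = (g + 2)*(g^3 - 9*g^2 + 26*g - 24) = (g - 4)*(g + 2)*(g^2 - 5*g + 6) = (g - 4)*(g - 2)*(g + 2)*(g - 3)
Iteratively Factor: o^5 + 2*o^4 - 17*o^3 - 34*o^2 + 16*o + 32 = (o - 1)*(o^4 + 3*o^3 - 14*o^2 - 48*o - 32) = (o - 1)*(o + 1)*(o^3 + 2*o^2 - 16*o - 32) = (o - 1)*(o + 1)*(o + 2)*(o^2 - 16) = (o - 1)*(o + 1)*(o + 2)*(o + 4)*(o - 4)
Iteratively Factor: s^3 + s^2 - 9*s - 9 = (s - 3)*(s^2 + 4*s + 3) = (s - 3)*(s + 3)*(s + 1)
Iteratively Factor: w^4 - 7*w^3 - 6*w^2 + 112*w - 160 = (w - 4)*(w^3 - 3*w^2 - 18*w + 40) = (w - 5)*(w - 4)*(w^2 + 2*w - 8) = (w - 5)*(w - 4)*(w - 2)*(w + 4)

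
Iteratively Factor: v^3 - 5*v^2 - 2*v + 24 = (v - 4)*(v^2 - v - 6) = (v - 4)*(v - 3)*(v + 2)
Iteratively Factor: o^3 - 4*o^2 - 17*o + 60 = (o - 3)*(o^2 - o - 20) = (o - 3)*(o + 4)*(o - 5)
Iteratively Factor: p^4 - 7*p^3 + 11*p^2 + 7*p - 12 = (p + 1)*(p^3 - 8*p^2 + 19*p - 12) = (p - 3)*(p + 1)*(p^2 - 5*p + 4) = (p - 4)*(p - 3)*(p + 1)*(p - 1)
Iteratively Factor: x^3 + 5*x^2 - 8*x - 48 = (x + 4)*(x^2 + x - 12) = (x + 4)^2*(x - 3)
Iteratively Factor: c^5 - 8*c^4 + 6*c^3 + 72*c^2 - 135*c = (c - 3)*(c^4 - 5*c^3 - 9*c^2 + 45*c) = (c - 5)*(c - 3)*(c^3 - 9*c) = (c - 5)*(c - 3)*(c + 3)*(c^2 - 3*c) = (c - 5)*(c - 3)^2*(c + 3)*(c)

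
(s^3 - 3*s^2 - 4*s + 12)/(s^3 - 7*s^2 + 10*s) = (s^2 - s - 6)/(s*(s - 5))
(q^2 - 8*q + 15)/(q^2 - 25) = (q - 3)/(q + 5)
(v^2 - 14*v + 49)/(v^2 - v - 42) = (v - 7)/(v + 6)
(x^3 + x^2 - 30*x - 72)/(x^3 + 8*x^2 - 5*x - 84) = (x^2 - 3*x - 18)/(x^2 + 4*x - 21)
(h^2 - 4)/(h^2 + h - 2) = (h - 2)/(h - 1)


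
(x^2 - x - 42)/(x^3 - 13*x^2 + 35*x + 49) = (x + 6)/(x^2 - 6*x - 7)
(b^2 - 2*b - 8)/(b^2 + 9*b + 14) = (b - 4)/(b + 7)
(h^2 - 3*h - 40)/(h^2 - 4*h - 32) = (h + 5)/(h + 4)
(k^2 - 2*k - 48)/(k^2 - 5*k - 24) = (k + 6)/(k + 3)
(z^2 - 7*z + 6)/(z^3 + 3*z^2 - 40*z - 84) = (z - 1)/(z^2 + 9*z + 14)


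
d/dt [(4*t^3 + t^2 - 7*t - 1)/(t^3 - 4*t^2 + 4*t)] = (-17*t^3 + 12*t^2 + 3*t - 2)/(t^2*(t^3 - 6*t^2 + 12*t - 8))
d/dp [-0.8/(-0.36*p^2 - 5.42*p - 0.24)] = (-0.576*p - 4.336)/(0.36*p^2 + 5.42*p + 0.24)^2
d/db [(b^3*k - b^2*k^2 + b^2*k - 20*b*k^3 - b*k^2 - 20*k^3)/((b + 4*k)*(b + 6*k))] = k*(b^2 + 12*b*k - 30*k^2 + 11*k)/(b^2 + 12*b*k + 36*k^2)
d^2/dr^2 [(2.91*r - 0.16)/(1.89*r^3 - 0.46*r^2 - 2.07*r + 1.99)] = (62.368866*r^5 - 22.038156*r^4 + 26.226762*r^3 - 127.78494*r^2 + 18.679428*r + 22.31023)/(6.751269*r^9 - 4.929498*r^8 - 20.982969*r^7 + 32.026049*r^6 + 12.600711*r^5 - 51.362772*r^4 + 24.953292*r^3 + 20.115915*r^2 - 24.592221*r + 7.880599)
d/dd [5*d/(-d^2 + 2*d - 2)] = 5*(d^2 - 2)/(d^4 - 4*d^3 + 8*d^2 - 8*d + 4)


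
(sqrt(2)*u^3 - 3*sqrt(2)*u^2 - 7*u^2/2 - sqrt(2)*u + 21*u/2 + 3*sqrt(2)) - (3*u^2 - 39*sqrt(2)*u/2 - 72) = sqrt(2)*u^3 - 13*u^2/2 - 3*sqrt(2)*u^2 + 21*u/2 + 37*sqrt(2)*u/2 + 3*sqrt(2) + 72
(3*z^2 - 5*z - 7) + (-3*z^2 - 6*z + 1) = -11*z - 6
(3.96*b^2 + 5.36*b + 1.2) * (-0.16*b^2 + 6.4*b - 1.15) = -0.6336*b^4 + 24.4864*b^3 + 29.558*b^2 + 1.516*b - 1.38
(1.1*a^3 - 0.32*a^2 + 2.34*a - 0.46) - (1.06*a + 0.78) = 1.1*a^3 - 0.32*a^2 + 1.28*a - 1.24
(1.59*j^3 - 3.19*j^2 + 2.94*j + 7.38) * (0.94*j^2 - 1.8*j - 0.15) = 1.4946*j^5 - 5.8606*j^4 + 8.2671*j^3 + 2.1237*j^2 - 13.725*j - 1.107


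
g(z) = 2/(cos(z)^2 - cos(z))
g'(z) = 2*(2*sin(z)*cos(z) - sin(z))/(cos(z)^2 - cos(z))^2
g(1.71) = 12.66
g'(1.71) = -101.35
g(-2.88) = 1.05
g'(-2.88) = 0.42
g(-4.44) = 5.86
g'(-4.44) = -25.42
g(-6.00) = -52.30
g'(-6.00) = 351.66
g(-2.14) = 2.41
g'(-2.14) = 5.09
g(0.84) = -9.01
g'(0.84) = 10.12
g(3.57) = 1.15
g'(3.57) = 0.78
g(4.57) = 12.34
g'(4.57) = 96.79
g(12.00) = -15.18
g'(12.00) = -42.51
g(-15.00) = 1.50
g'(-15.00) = 1.83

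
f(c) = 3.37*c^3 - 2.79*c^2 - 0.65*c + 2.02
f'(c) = 10.11*c^2 - 5.58*c - 0.65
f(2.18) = 22.26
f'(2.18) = 35.23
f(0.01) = 2.01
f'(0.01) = -0.70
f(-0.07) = 2.05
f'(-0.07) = -0.21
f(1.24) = 3.35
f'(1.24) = 7.98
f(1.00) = 1.95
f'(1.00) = 3.88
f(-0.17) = 2.03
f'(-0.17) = 0.59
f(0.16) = 1.86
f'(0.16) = -1.28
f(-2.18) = -44.74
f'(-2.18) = 59.56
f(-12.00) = -6215.30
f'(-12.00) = 1522.15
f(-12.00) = -6215.30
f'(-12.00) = 1522.15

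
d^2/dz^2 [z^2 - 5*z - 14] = 2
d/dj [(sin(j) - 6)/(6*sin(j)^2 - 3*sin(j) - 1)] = (-6*sin(j)^2 + 72*sin(j) - 19)*cos(j)/(6*sin(j)^2 - 3*sin(j) - 1)^2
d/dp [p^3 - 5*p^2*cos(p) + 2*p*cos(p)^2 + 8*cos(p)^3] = 5*p^2*sin(p) + 3*p^2 - 2*p*sin(2*p) - 10*p*cos(p) - 24*sin(p)*cos(p)^2 + 2*cos(p)^2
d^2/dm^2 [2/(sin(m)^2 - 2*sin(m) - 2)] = 4*(2*sin(m)^4 - 3*sin(m)^3 + 3*sin(m)^2 + 4*sin(m) - 6)/(2*sin(m) + cos(m)^2 + 1)^3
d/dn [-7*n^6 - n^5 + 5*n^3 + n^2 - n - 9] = -42*n^5 - 5*n^4 + 15*n^2 + 2*n - 1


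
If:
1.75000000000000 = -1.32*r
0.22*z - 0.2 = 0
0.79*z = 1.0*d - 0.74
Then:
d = 1.46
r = -1.33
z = 0.91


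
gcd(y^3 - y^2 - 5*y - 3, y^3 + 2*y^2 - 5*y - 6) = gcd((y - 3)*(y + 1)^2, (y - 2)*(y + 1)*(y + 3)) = y + 1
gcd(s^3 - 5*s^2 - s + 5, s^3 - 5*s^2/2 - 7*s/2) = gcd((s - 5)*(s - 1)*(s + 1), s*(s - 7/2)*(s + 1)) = s + 1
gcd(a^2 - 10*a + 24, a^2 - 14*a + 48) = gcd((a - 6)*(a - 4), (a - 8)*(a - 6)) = a - 6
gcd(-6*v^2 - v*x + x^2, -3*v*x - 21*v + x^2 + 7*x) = -3*v + x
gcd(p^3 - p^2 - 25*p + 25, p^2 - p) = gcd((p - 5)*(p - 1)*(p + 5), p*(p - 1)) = p - 1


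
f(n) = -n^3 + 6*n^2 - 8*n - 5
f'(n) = -3*n^2 + 12*n - 8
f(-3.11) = 107.99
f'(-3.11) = -74.34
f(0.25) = -6.64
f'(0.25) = -5.19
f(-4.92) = 298.69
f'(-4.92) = -139.66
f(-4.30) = 219.85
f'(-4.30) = -115.07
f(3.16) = -1.92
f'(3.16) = -0.04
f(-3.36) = 127.55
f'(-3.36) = -82.19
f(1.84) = -5.64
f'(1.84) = 3.92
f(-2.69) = 79.40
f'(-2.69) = -61.99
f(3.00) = -2.00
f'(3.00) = 1.00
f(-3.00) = 100.00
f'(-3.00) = -71.00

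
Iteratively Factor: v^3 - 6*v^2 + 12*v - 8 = (v - 2)*(v^2 - 4*v + 4) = (v - 2)^2*(v - 2)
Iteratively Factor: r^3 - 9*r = (r + 3)*(r^2 - 3*r) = r*(r + 3)*(r - 3)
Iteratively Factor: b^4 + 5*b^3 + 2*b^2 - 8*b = (b)*(b^3 + 5*b^2 + 2*b - 8) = b*(b - 1)*(b^2 + 6*b + 8) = b*(b - 1)*(b + 4)*(b + 2)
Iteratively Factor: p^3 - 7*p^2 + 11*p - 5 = (p - 1)*(p^2 - 6*p + 5) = (p - 5)*(p - 1)*(p - 1)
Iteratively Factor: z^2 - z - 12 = (z + 3)*(z - 4)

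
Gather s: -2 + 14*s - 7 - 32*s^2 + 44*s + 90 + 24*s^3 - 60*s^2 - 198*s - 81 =24*s^3 - 92*s^2 - 140*s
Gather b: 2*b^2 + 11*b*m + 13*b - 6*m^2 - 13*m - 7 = 2*b^2 + b*(11*m + 13) - 6*m^2 - 13*m - 7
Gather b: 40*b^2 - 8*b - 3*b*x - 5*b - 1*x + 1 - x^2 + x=40*b^2 + b*(-3*x - 13) - x^2 + 1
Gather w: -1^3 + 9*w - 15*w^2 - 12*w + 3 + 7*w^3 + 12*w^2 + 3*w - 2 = 7*w^3 - 3*w^2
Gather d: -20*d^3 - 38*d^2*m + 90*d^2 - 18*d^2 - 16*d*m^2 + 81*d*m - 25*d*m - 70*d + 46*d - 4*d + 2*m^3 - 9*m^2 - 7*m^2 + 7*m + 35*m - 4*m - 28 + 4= -20*d^3 + d^2*(72 - 38*m) + d*(-16*m^2 + 56*m - 28) + 2*m^3 - 16*m^2 + 38*m - 24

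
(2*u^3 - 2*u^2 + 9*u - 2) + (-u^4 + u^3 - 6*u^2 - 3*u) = -u^4 + 3*u^3 - 8*u^2 + 6*u - 2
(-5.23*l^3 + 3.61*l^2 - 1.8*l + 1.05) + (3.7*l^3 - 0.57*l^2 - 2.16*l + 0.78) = -1.53*l^3 + 3.04*l^2 - 3.96*l + 1.83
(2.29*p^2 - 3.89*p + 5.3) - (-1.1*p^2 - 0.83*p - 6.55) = 3.39*p^2 - 3.06*p + 11.85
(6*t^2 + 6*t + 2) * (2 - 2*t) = -12*t^3 + 8*t + 4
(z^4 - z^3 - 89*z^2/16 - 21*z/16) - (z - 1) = z^4 - z^3 - 89*z^2/16 - 37*z/16 + 1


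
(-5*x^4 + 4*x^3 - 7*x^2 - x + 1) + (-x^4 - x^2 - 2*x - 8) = -6*x^4 + 4*x^3 - 8*x^2 - 3*x - 7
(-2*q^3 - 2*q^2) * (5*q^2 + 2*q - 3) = -10*q^5 - 14*q^4 + 2*q^3 + 6*q^2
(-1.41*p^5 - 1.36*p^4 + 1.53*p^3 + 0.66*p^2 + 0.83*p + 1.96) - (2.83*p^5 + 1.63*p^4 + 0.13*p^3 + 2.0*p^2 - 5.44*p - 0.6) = -4.24*p^5 - 2.99*p^4 + 1.4*p^3 - 1.34*p^2 + 6.27*p + 2.56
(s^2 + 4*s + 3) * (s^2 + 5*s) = s^4 + 9*s^3 + 23*s^2 + 15*s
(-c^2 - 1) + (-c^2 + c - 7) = -2*c^2 + c - 8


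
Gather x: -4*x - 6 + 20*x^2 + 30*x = 20*x^2 + 26*x - 6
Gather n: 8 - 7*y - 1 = 7 - 7*y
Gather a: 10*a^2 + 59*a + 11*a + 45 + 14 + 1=10*a^2 + 70*a + 60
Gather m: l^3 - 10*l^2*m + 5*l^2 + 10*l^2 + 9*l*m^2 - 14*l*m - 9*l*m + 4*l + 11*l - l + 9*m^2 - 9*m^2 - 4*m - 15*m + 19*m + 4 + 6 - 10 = l^3 + 15*l^2 + 9*l*m^2 + 14*l + m*(-10*l^2 - 23*l)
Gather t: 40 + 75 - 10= 105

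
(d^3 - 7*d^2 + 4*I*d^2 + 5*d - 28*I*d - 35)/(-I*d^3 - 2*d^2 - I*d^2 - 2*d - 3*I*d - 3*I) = (I*d^3 - d^2*(4 + 7*I) + d*(28 + 5*I) - 35*I)/(d^3 + d^2*(1 - 2*I) + d*(3 - 2*I) + 3)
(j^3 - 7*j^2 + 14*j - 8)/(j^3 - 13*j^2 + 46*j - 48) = (j^2 - 5*j + 4)/(j^2 - 11*j + 24)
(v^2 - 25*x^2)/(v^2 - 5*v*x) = (v + 5*x)/v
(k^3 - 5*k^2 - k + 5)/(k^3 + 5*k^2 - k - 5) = (k - 5)/(k + 5)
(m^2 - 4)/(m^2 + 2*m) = (m - 2)/m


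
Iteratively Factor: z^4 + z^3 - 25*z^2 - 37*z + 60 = (z - 1)*(z^3 + 2*z^2 - 23*z - 60) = (z - 1)*(z + 3)*(z^2 - z - 20) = (z - 1)*(z + 3)*(z + 4)*(z - 5)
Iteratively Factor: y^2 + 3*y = (y + 3)*(y)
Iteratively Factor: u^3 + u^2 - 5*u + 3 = (u + 3)*(u^2 - 2*u + 1) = (u - 1)*(u + 3)*(u - 1)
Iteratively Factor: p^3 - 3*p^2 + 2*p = (p - 2)*(p^2 - p) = p*(p - 2)*(p - 1)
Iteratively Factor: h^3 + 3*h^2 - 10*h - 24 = (h - 3)*(h^2 + 6*h + 8) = (h - 3)*(h + 2)*(h + 4)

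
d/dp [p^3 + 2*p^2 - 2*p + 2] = 3*p^2 + 4*p - 2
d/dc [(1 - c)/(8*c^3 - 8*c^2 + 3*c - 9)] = (-8*c^3 + 8*c^2 - 3*c + (c - 1)*(24*c^2 - 16*c + 3) + 9)/(8*c^3 - 8*c^2 + 3*c - 9)^2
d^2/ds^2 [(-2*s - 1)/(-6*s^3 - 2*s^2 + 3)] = 4*(2*s^2*(2*s + 1)*(9*s + 2)^2 - (18*s^2 + 4*s + (2*s + 1)*(9*s + 1))*(6*s^3 + 2*s^2 - 3))/(6*s^3 + 2*s^2 - 3)^3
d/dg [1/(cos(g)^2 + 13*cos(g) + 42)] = (2*cos(g) + 13)*sin(g)/(cos(g)^2 + 13*cos(g) + 42)^2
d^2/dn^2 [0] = 0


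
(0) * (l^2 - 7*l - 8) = 0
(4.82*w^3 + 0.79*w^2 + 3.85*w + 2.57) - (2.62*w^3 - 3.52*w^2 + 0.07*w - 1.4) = 2.2*w^3 + 4.31*w^2 + 3.78*w + 3.97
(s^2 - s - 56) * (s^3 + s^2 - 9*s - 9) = s^5 - 66*s^3 - 56*s^2 + 513*s + 504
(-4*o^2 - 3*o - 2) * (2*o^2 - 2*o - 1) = -8*o^4 + 2*o^3 + 6*o^2 + 7*o + 2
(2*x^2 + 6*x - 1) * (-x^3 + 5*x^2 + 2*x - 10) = -2*x^5 + 4*x^4 + 35*x^3 - 13*x^2 - 62*x + 10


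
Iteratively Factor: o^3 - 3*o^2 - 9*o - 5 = (o + 1)*(o^2 - 4*o - 5) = (o - 5)*(o + 1)*(o + 1)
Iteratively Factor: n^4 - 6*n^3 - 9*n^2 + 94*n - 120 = (n - 2)*(n^3 - 4*n^2 - 17*n + 60) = (n - 3)*(n - 2)*(n^2 - n - 20) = (n - 5)*(n - 3)*(n - 2)*(n + 4)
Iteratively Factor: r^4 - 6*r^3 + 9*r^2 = (r - 3)*(r^3 - 3*r^2) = r*(r - 3)*(r^2 - 3*r) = r^2*(r - 3)*(r - 3)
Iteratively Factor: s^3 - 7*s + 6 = (s - 2)*(s^2 + 2*s - 3) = (s - 2)*(s - 1)*(s + 3)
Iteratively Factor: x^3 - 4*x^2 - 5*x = (x + 1)*(x^2 - 5*x) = x*(x + 1)*(x - 5)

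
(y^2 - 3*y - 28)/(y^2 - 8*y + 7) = (y + 4)/(y - 1)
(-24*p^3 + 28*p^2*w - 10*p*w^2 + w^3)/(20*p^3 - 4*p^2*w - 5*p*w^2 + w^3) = (-12*p^2 + 8*p*w - w^2)/(10*p^2 + 3*p*w - w^2)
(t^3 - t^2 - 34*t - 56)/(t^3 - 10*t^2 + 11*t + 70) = (t + 4)/(t - 5)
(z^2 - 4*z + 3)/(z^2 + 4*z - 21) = (z - 1)/(z + 7)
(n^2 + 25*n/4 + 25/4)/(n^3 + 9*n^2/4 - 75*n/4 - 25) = 1/(n - 4)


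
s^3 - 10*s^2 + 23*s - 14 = (s - 7)*(s - 2)*(s - 1)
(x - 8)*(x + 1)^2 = x^3 - 6*x^2 - 15*x - 8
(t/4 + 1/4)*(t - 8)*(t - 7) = t^3/4 - 7*t^2/2 + 41*t/4 + 14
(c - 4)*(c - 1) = c^2 - 5*c + 4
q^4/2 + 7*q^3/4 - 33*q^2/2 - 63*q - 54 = (q/2 + 1)*(q - 6)*(q + 3/2)*(q + 6)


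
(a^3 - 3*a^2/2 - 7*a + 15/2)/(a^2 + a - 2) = (2*a^2 - a - 15)/(2*(a + 2))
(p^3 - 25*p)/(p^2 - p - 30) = p*(p - 5)/(p - 6)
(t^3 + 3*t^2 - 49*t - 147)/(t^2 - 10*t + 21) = (t^2 + 10*t + 21)/(t - 3)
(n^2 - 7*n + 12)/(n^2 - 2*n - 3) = (n - 4)/(n + 1)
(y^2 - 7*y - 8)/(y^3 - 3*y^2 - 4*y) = (y - 8)/(y*(y - 4))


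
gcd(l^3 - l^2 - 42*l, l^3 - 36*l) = l^2 + 6*l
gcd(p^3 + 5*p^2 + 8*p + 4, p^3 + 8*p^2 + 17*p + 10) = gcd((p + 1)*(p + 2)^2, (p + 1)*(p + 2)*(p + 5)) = p^2 + 3*p + 2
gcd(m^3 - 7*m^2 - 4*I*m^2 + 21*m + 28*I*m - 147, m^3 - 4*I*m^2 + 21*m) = m^2 - 4*I*m + 21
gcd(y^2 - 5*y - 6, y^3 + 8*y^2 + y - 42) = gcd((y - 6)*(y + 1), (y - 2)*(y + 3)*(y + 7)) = 1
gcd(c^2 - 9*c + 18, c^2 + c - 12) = c - 3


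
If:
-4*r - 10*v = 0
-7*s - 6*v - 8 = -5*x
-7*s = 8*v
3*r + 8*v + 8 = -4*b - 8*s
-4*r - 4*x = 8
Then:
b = 277/406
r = -90/29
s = -288/203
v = 36/29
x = 32/29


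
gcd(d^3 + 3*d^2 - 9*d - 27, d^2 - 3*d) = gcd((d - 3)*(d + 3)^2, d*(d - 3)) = d - 3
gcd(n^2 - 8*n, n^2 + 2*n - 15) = 1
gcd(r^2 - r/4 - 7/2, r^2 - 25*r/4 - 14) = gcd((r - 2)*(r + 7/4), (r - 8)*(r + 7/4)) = r + 7/4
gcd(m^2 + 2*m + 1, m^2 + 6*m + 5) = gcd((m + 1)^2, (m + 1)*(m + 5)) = m + 1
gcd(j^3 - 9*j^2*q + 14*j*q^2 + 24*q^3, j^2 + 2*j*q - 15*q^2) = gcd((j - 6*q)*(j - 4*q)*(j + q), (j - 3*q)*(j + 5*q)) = 1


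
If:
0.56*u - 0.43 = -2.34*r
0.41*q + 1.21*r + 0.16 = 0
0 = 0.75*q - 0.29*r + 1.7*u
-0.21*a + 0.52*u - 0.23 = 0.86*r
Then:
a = -0.72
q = -0.70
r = 0.11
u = 0.33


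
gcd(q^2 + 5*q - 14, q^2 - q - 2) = q - 2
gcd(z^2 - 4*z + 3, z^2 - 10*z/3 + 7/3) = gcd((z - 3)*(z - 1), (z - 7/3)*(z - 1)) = z - 1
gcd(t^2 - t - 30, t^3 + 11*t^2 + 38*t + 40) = t + 5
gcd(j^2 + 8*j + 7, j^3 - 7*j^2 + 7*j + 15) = j + 1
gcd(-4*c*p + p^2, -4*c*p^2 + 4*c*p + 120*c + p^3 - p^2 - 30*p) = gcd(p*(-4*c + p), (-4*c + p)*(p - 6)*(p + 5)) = -4*c + p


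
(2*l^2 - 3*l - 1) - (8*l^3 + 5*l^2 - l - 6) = -8*l^3 - 3*l^2 - 2*l + 5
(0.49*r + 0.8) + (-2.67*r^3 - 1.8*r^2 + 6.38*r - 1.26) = -2.67*r^3 - 1.8*r^2 + 6.87*r - 0.46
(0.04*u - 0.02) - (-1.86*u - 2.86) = 1.9*u + 2.84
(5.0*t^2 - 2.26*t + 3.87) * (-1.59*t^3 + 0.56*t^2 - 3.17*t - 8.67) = -7.95*t^5 + 6.3934*t^4 - 23.2689*t^3 - 34.0186*t^2 + 7.3263*t - 33.5529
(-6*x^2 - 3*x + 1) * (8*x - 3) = -48*x^3 - 6*x^2 + 17*x - 3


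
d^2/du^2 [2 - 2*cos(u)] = 2*cos(u)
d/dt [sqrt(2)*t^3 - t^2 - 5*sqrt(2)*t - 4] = 3*sqrt(2)*t^2 - 2*t - 5*sqrt(2)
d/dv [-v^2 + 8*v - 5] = 8 - 2*v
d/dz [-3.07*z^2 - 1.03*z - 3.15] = -6.14*z - 1.03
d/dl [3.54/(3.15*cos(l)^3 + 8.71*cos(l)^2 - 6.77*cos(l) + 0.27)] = (33.453*cos(l)^2 + 61.6668*cos(l) - 23.9658)*sin(l)/(3.15*cos(l)^3 + 8.71*cos(l)^2 - 6.77*cos(l) + 0.27)^2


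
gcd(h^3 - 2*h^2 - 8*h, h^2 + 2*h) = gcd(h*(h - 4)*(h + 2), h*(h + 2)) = h^2 + 2*h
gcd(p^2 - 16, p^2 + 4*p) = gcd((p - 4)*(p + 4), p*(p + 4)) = p + 4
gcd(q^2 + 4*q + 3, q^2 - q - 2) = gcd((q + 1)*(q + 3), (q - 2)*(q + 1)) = q + 1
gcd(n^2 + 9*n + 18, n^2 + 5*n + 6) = n + 3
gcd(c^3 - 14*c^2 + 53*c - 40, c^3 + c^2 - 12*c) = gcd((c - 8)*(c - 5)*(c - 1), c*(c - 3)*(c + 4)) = 1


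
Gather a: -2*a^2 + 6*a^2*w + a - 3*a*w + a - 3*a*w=a^2*(6*w - 2) + a*(2 - 6*w)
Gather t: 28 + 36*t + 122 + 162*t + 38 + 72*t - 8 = 270*t + 180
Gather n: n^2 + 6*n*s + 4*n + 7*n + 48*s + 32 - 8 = n^2 + n*(6*s + 11) + 48*s + 24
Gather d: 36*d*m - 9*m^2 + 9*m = 36*d*m - 9*m^2 + 9*m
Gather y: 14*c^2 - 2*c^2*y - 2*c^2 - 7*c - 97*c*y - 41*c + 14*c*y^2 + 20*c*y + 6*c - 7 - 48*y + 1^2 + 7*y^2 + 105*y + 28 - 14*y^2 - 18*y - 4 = 12*c^2 - 42*c + y^2*(14*c - 7) + y*(-2*c^2 - 77*c + 39) + 18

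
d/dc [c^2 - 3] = 2*c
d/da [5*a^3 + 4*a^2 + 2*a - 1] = 15*a^2 + 8*a + 2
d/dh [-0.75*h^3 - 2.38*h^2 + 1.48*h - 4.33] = -2.25*h^2 - 4.76*h + 1.48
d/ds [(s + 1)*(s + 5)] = 2*s + 6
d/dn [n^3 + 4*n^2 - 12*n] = 3*n^2 + 8*n - 12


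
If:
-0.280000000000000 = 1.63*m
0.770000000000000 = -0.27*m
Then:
No Solution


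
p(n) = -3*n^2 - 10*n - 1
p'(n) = -6*n - 10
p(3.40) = -69.68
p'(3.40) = -30.40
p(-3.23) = 0.00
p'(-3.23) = 9.38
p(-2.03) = 6.94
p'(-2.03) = 2.18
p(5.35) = -140.37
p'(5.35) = -42.10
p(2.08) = -34.78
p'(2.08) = -22.48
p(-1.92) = 7.14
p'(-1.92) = 1.52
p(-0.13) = 0.25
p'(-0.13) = -9.22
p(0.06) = -1.61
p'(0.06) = -10.36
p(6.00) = -169.00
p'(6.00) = -46.00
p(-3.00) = 2.00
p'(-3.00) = 8.00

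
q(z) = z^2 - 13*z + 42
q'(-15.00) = -43.00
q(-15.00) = 462.00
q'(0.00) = -13.00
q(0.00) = 42.00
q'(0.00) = -13.00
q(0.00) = 42.00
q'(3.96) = -5.08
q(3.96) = 6.20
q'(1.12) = -10.76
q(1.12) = 28.69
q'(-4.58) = -22.16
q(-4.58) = 122.52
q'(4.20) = -4.60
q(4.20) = 5.04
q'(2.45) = -8.10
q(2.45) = 16.15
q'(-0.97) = -14.94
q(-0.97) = 55.55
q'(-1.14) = -15.28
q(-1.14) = 58.12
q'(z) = 2*z - 13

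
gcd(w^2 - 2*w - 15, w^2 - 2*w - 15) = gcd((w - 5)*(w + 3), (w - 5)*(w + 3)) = w^2 - 2*w - 15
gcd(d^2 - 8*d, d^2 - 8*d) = d^2 - 8*d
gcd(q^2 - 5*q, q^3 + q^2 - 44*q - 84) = 1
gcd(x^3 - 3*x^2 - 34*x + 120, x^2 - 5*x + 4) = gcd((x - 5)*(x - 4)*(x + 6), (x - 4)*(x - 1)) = x - 4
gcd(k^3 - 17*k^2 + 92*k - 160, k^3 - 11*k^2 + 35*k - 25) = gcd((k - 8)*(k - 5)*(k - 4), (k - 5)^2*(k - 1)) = k - 5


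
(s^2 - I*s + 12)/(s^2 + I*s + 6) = (s - 4*I)/(s - 2*I)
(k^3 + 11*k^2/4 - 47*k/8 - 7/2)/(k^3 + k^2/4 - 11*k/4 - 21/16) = 2*(k + 4)/(2*k + 3)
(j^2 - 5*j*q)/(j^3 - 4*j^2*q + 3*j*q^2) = (j - 5*q)/(j^2 - 4*j*q + 3*q^2)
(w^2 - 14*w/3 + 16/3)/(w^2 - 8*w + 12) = (w - 8/3)/(w - 6)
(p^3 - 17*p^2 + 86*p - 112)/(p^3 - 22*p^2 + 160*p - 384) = (p^2 - 9*p + 14)/(p^2 - 14*p + 48)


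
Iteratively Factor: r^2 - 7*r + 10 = (r - 5)*(r - 2)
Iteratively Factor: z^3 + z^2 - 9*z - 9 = (z - 3)*(z^2 + 4*z + 3) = (z - 3)*(z + 1)*(z + 3)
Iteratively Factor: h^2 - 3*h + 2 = (h - 1)*(h - 2)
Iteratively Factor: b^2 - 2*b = (b - 2)*(b)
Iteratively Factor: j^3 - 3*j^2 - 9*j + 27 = (j + 3)*(j^2 - 6*j + 9) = (j - 3)*(j + 3)*(j - 3)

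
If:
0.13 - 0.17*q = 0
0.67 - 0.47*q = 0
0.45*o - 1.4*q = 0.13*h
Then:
No Solution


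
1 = 1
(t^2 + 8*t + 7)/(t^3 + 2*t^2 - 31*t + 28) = (t + 1)/(t^2 - 5*t + 4)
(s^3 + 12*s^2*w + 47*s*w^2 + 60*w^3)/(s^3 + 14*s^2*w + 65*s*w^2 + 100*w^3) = (s + 3*w)/(s + 5*w)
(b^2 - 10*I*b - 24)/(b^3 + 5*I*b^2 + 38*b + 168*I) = (b - 4*I)/(b^2 + 11*I*b - 28)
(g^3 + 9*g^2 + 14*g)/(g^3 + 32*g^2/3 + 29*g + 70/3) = 3*g/(3*g + 5)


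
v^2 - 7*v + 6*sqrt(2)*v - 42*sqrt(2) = (v - 7)*(v + 6*sqrt(2))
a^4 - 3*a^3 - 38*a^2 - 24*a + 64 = (a - 8)*(a - 1)*(a + 2)*(a + 4)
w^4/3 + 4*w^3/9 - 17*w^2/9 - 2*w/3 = w*(w/3 + 1)*(w - 2)*(w + 1/3)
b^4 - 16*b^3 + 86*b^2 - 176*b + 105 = (b - 7)*(b - 5)*(b - 3)*(b - 1)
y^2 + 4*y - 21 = (y - 3)*(y + 7)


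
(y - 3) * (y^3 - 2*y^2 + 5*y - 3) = y^4 - 5*y^3 + 11*y^2 - 18*y + 9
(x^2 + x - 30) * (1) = x^2 + x - 30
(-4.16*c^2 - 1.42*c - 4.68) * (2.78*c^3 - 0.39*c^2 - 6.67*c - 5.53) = -11.5648*c^5 - 2.3252*c^4 + 15.2906*c^3 + 34.3014*c^2 + 39.0682*c + 25.8804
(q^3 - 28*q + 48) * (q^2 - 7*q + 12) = q^5 - 7*q^4 - 16*q^3 + 244*q^2 - 672*q + 576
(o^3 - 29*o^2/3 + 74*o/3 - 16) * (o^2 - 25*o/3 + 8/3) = o^5 - 18*o^4 + 971*o^3/9 - 742*o^2/3 + 1792*o/9 - 128/3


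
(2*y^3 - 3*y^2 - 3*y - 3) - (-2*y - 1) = 2*y^3 - 3*y^2 - y - 2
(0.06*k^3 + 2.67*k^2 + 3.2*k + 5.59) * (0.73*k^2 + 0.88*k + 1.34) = 0.0438*k^5 + 2.0019*k^4 + 4.766*k^3 + 10.4745*k^2 + 9.2072*k + 7.4906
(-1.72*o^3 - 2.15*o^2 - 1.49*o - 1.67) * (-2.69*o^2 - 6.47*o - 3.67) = 4.6268*o^5 + 16.9119*o^4 + 24.231*o^3 + 22.0231*o^2 + 16.2732*o + 6.1289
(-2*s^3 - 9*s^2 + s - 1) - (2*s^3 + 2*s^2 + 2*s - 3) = -4*s^3 - 11*s^2 - s + 2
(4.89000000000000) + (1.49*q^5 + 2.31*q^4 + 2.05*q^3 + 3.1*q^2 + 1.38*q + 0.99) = 1.49*q^5 + 2.31*q^4 + 2.05*q^3 + 3.1*q^2 + 1.38*q + 5.88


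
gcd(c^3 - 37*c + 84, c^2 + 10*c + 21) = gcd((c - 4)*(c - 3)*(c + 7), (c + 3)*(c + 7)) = c + 7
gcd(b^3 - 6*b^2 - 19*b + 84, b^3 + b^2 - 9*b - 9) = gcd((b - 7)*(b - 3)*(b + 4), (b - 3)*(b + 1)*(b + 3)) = b - 3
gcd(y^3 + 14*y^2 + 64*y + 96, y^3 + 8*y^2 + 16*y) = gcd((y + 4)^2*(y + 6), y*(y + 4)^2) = y^2 + 8*y + 16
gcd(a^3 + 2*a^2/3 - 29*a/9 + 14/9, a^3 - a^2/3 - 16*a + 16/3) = 1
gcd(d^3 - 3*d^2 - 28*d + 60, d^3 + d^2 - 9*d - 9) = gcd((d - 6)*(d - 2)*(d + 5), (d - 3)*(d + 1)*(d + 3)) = 1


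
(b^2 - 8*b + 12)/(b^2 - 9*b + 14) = (b - 6)/(b - 7)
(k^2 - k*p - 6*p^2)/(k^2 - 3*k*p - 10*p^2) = (-k + 3*p)/(-k + 5*p)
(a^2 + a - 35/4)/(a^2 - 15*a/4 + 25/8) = 2*(2*a + 7)/(4*a - 5)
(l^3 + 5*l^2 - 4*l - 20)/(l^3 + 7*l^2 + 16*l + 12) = (l^2 + 3*l - 10)/(l^2 + 5*l + 6)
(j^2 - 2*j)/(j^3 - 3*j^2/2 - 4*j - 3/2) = 2*j*(2 - j)/(-2*j^3 + 3*j^2 + 8*j + 3)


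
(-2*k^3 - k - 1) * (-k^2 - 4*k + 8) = 2*k^5 + 8*k^4 - 15*k^3 + 5*k^2 - 4*k - 8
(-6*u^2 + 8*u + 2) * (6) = -36*u^2 + 48*u + 12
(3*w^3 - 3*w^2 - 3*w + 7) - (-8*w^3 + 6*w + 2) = 11*w^3 - 3*w^2 - 9*w + 5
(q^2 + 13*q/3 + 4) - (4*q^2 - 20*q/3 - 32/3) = -3*q^2 + 11*q + 44/3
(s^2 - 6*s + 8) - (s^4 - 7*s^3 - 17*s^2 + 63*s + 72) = -s^4 + 7*s^3 + 18*s^2 - 69*s - 64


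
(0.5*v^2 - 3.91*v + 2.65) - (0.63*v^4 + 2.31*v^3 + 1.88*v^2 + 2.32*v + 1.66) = -0.63*v^4 - 2.31*v^3 - 1.38*v^2 - 6.23*v + 0.99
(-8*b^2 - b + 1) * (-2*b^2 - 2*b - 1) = 16*b^4 + 18*b^3 + 8*b^2 - b - 1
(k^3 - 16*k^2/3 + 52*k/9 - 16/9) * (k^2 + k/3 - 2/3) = k^5 - 5*k^4 + 10*k^3/3 + 100*k^2/27 - 40*k/9 + 32/27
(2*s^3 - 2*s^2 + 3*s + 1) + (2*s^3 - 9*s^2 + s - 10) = 4*s^3 - 11*s^2 + 4*s - 9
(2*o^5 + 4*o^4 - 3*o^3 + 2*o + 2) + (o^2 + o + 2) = 2*o^5 + 4*o^4 - 3*o^3 + o^2 + 3*o + 4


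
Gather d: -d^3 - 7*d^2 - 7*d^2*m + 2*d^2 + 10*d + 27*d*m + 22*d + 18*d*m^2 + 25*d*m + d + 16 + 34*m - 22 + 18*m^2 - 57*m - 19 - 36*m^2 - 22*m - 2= -d^3 + d^2*(-7*m - 5) + d*(18*m^2 + 52*m + 33) - 18*m^2 - 45*m - 27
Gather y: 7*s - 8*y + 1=7*s - 8*y + 1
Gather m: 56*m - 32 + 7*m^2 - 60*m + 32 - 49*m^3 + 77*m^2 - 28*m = -49*m^3 + 84*m^2 - 32*m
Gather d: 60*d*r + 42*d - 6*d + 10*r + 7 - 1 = d*(60*r + 36) + 10*r + 6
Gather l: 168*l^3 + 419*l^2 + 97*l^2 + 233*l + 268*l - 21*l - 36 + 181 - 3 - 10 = 168*l^3 + 516*l^2 + 480*l + 132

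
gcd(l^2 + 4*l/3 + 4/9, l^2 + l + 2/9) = l + 2/3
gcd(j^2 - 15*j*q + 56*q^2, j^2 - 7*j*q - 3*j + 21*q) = -j + 7*q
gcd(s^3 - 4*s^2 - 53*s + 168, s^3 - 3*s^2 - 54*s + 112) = s^2 - s - 56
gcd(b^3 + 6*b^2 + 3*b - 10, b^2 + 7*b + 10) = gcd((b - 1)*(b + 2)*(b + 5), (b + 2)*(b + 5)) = b^2 + 7*b + 10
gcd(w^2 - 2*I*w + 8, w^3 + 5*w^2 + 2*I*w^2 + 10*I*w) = w + 2*I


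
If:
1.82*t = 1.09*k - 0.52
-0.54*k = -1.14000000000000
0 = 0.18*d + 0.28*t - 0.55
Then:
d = 1.53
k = 2.11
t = 0.98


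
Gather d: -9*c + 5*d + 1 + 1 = -9*c + 5*d + 2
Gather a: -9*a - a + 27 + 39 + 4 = 70 - 10*a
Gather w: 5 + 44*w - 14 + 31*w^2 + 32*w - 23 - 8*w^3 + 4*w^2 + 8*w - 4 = -8*w^3 + 35*w^2 + 84*w - 36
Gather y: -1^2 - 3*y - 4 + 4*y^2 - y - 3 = 4*y^2 - 4*y - 8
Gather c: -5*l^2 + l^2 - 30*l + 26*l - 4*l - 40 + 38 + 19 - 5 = -4*l^2 - 8*l + 12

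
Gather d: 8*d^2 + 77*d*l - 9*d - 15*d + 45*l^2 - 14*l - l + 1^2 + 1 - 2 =8*d^2 + d*(77*l - 24) + 45*l^2 - 15*l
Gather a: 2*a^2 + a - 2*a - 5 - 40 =2*a^2 - a - 45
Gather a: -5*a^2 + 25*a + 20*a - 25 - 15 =-5*a^2 + 45*a - 40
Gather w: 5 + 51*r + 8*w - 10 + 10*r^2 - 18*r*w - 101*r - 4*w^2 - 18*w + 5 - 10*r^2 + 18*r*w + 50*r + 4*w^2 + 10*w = 0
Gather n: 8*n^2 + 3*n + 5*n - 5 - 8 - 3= 8*n^2 + 8*n - 16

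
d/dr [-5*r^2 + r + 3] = 1 - 10*r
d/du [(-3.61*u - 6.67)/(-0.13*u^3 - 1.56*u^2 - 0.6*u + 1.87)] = (0.4693*u^3 + 5.6316*u^2 + 2.166*u - (3.61*u + 6.67)*(0.39*u^2 + 3.12*u + 0.6) - 6.7507)/(0.13*u^3 + 1.56*u^2 + 0.6*u - 1.87)^2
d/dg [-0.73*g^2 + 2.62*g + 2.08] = 2.62 - 1.46*g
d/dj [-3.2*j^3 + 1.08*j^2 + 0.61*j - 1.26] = -9.6*j^2 + 2.16*j + 0.61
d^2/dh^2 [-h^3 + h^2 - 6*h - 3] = 2 - 6*h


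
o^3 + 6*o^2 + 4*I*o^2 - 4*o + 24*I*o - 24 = (o + 6)*(o + 2*I)^2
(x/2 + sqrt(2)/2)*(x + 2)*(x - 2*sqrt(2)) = x^3/2 - sqrt(2)*x^2/2 + x^2 - 2*x - sqrt(2)*x - 4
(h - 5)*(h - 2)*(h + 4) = h^3 - 3*h^2 - 18*h + 40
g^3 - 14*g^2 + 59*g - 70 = (g - 7)*(g - 5)*(g - 2)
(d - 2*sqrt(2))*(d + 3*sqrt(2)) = d^2 + sqrt(2)*d - 12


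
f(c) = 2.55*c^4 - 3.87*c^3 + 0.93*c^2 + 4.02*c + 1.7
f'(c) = 10.2*c^3 - 11.61*c^2 + 1.86*c + 4.02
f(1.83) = 17.05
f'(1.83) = 31.05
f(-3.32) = 450.03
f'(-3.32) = -503.39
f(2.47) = 53.90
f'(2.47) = 91.49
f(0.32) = 2.98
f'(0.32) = 3.76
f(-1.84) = 50.79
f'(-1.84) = -102.25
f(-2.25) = 106.80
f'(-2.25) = -175.12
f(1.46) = 9.09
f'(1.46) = 13.73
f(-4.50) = 1400.76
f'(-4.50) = -1168.93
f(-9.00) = 19592.63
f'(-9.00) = -8388.93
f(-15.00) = 142305.65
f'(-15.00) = -37061.13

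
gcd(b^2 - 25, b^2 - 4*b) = 1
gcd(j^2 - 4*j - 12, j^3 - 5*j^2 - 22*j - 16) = j + 2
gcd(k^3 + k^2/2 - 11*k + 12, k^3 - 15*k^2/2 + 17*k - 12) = k^2 - 7*k/2 + 3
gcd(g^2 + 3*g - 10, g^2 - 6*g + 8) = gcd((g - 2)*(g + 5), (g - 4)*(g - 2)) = g - 2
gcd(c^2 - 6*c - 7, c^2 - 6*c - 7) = c^2 - 6*c - 7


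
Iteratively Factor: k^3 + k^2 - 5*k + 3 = (k + 3)*(k^2 - 2*k + 1) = (k - 1)*(k + 3)*(k - 1)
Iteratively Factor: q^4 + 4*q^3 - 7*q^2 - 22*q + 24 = (q + 3)*(q^3 + q^2 - 10*q + 8) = (q - 1)*(q + 3)*(q^2 + 2*q - 8) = (q - 1)*(q + 3)*(q + 4)*(q - 2)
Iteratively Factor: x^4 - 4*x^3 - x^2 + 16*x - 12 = (x - 1)*(x^3 - 3*x^2 - 4*x + 12) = (x - 3)*(x - 1)*(x^2 - 4) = (x - 3)*(x - 1)*(x + 2)*(x - 2)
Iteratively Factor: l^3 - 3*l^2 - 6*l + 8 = (l + 2)*(l^2 - 5*l + 4) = (l - 4)*(l + 2)*(l - 1)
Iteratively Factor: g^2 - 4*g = (g)*(g - 4)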